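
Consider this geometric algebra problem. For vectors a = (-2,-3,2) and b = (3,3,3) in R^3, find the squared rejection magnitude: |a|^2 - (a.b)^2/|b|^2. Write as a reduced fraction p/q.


|a|^2 = (-2)^2 + (-3)^2 + 2^2 = 17
|b|^2 = 3^2 + 3^2 + 3^2 = 27
a . b = (-2)*3 + (-3)*3 + 2*3 = -9
(a.b)^2 = (-9)^2 = 81
|rej|^2 = 17 - 81/27
= (459 - 81)/27
= 378/27
In lowest terms: 14/1


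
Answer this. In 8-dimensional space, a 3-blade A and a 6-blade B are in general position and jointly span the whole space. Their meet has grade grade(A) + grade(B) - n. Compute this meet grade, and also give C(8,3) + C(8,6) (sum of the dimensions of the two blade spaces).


Meet grade = grade(A) + grade(B) - n
= 3 + 6 - 8 = 1
C(8,3) = 56
C(8,6) = 28
dim_A + dim_B = 56 + 28 = 84


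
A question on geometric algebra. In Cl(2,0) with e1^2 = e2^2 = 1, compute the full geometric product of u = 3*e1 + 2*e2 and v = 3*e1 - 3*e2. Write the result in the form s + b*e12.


Expand: (3*e1 + 2*e2)(3*e1 - 3*e2)
= 3*3*e1e1 + 3*(-3)*e1e2 + 2*3*e2e1 + 2*(-3)*e2e2
Using e1^2 = e2^2 = 1, e2e1 = -e1e2:
Scalar part s = 3*3 + 2*(-3) = 9 + (-6) = 3
Bivector part b = 3*(-3) - 2*3 = -9 - 6 = -15
uv = 3 - 15*e12


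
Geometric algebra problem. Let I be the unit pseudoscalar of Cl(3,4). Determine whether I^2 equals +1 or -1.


The pseudoscalar I = e1...e_n (product of all n generators) of Cl(p,q) satisfies I^2 = (-1)^(q + n(n-1)/2).
p = 3, q = 4, n = p + q = 7
n(n-1)/2 = 7 * 6 / 2 = 21
Exponent = q + n(n-1)/2 = 4 + 21 = 25
I^2 = (-1)^25 = -1


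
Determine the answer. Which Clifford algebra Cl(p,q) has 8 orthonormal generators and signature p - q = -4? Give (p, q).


We need p + q = 8 and p - q = -4.
Adding: 2p = 8 + (-4) = 4, so p = 2.
Then q = 8 - 2 = 6.
(p, q) = (2, 6)


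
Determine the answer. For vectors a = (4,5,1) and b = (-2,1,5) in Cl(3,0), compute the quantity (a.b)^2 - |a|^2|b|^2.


a . b = 4*(-2) + 5*1 + 1*5
= -8 + 5 + 5 = 2
|a|^2 = 4^2 + 5^2 + 1^2 = 42
|b|^2 = (-2)^2 + 1^2 + 5^2 = 30
(a.b)^2 = 2^2 = 4
|a|^2 * |b|^2 = 42 * 30 = 1260
Result = 4 - 1260 = -1256


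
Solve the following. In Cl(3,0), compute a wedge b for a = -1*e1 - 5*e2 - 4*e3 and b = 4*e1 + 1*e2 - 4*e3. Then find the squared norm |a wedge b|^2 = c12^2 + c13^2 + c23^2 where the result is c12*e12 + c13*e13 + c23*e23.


a wedge b = (a1*b2 - a2*b1)*e12 + (a1*b3 - a3*b1)*e13 + (a2*b3 - a3*b2)*e23
e12 coeff: (-1)*1 - (-5)*4 = -1 - (-20) = 19
e13 coeff: (-1)*(-4) - (-4)*4 = 4 - (-16) = 20
e23 coeff: (-5)*(-4) - (-4)*1 = 20 - (-4) = 24
|a wedge b|^2 = 19^2 + 20^2 + 24^2
= 361 + 400 + 576
= 1337


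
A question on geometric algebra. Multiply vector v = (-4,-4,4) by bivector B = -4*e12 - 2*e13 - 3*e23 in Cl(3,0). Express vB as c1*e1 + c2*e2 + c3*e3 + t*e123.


vB has grade-1 (vector) and grade-3 (trivector) parts: vB = (v _| B) + (v ^ B).
Vector part <vB>_1:
  e1: -v2*b12 - v3*b13 = -(-4)*(-4) - (4)*(-2) = -8
  e2: v1*b12 - v3*b23 = (-4)*(-4) - (4)*(-3) = 28
  e3: v1*b13 + v2*b23 = (-4)*(-2) + (-4)*(-3) = 20
Trivector part <vB>_3:
  e123: v1*b23 - v2*b13 + v3*b12 = (-4)*(-3) - (-4)*(-2) + (4)*(-4) = -12
vB = -8*e1 + 28*e2 + 20*e3 - 12*e123


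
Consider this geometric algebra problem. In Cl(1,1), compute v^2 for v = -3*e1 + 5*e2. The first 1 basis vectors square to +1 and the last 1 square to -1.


v^2 = sum of c_i^2 * e_i^2
Positive signature terms (e_i^2 = +1): (-3)^2 = 9
Negative signature terms (e_j^2 = -1): 5^2 = 25
v^2 = 9 - 25 = -16


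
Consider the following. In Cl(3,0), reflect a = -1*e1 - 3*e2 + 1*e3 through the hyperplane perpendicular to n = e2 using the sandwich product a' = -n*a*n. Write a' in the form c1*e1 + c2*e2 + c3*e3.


Reflection formula: a' = -n*a*n, with n = e2 (unit vector, n^2 = 1).
For reflection through hyperplane perp to e2:
The component along e2 flips sign, others stay.
a = (-1, -3, 1)
a' = (-1, 3, 1)
a' = -1*e1 + 3*e2 + 1*e3


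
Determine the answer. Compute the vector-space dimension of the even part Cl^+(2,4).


Even subalgebra dimension = 2^(n-1)
n = 2 + 4 = 6
2^(6 - 1) = 2^5 = 32
Verification: sum of C(6,k) for even k = 1 + 15 + 15 + 1 = 32
Result = 32


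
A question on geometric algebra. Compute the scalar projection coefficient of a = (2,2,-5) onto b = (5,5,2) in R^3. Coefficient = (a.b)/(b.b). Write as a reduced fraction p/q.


Projection coefficient = (a . b) / (b . b)
a . b = 2*5 + 2*5 + (-5)*2
= 10 + 10 + (-10) = 10
b . b = 5^2 + 5^2 + 2^2
= 25 + 25 + 4 = 54
Coefficient = 10/54
In lowest terms: 5/27


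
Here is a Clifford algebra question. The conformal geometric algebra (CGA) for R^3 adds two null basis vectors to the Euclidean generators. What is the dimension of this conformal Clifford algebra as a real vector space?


The conformal model of R^3 uses Cl(4,1): the 3 Euclidean generators plus two extra orthogonal generators e+ (e+^2 = +1) and e- (e-^2 = -1), from which the null vectors e0, einf are built.
Number of generators m = 3 + 2 = 5.
dim Cl(p,q) = 2^m = 2^5 = 32


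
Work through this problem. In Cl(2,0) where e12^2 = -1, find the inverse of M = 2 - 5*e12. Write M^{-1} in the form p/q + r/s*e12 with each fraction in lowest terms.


M = 2 - 5*e12, where e12^2 = -1.
Since M commutes with its reverse ~M = a - b*e12, M * ~M = a^2 - b^2*e12^2 = a^2 + b^2.
So M^{-1} = ~M / (a^2 + b^2) = (a - b*e12)/(a^2 + b^2).
a^2 + b^2 = 4 + 25 = 29
Scalar part = 2/29 = 2/29
Bivector coeff = 5/29 = 5/29
M^{-1} = 2/29 + 5/29*e12


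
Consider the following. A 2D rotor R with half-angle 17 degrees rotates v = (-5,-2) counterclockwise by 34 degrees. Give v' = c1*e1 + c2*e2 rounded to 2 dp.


Rotor R = cos(17deg) - sin(17deg)*e12
Rotation angle theta = 2 * 17 = 34 degrees
v' = R*v*~R rotates v by theta.
cos(34deg) = 0.8290, sin(34deg) = 0.5592
v'_1 = -5*cos(34deg) - (-2)*sin(34deg)
= -5*0.8290 - (-2)*0.5592
= -3.03
v'_2 = -5*sin(34deg) + (-2)*cos(34deg)
= -5*0.5592 + (-2)*0.8290
= -4.45
v' = -3.03*e1 - 4.45*e2


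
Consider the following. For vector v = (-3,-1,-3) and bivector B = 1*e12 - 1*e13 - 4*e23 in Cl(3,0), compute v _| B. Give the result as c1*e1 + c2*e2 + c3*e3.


Left contraction v _| B = <vB>_1 (grade-1 part of the geometric product vB).
Using e1_|e12 = e2, e2_|e12 = -e1, e1_|e13 = e3, e3_|e13 = -e1, e2_|e23 = e3, e3_|e23 = -e2:
e1 coeff: -v2*b12 - v3*b13 = -(-1)*(1) - (-3)*(-1) = -2
e2 coeff: v1*b12 - v3*b23 = (-3)*(1) - (-3)*(-4) = -15
e3 coeff: v1*b13 + v2*b23 = (-3)*(-1) + (-1)*(-4) = 7
v _| B = -2*e1 - 15*e2 + 7*e3


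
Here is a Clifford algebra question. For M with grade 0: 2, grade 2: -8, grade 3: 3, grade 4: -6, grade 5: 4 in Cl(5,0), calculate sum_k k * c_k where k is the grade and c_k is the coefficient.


Grade-weighted sum = sum of grade_k * coefficient_k
0*2 = 0
2*(-8) = -16
3*3 = 9
4*(-6) = -24
5*4 = 20
Total = 0 + (-16) + 9 + (-24) + 20 = -11


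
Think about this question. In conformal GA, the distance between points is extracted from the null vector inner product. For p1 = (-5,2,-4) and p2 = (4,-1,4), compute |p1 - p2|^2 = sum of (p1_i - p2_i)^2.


p1 - p2 = (-9, 3, -8)
|p1 - p2|^2 = (-9)^2 + 3^2 + (-8)^2
= 81 + 9 + 64
= 154


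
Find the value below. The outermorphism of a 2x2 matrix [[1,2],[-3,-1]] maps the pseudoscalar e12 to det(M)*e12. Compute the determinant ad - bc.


The outermorphism of a linear map f sends e1^e2 to f(e1)^f(e2).
f(e1) = 1*e1 - 3*e2
f(e2) = 2*e1 - 1*e2
f(e1) ^ f(e2) = (1*e1 - 3*e2) ^ (2*e1 - 1*e2)
= 1*(-1)*e12 + (-3)*2*e21
= (-1 - (-6))*e12
= 5*e12
Coefficient = 5


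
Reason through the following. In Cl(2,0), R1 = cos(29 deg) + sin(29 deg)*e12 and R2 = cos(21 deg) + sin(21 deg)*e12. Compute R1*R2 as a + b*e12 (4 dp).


Same-plane rotors commute and their half-angles add:
R1*R2 = cos(a1 + a2) + sin(a1 + a2)*e12.
a1 + a2 = 29 + 21 = 50 deg
cos(50 deg) = 0.6428
sin(50 deg) = 0.7660
R1*R2 = 0.6428 + 0.7660*e12


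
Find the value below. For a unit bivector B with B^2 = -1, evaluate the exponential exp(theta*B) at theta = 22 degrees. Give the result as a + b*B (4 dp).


For a unit bivector B with B^2 = -1, the exponential series gives
e^(theta*B) = cos(theta) + sin(theta)*B (the GA analogue of Euler's formula).
theta = 22 degrees = 0.383972 rad
cos(22 deg) = 0.9272
sin(22 deg) = 0.3746
exp(theta*B) = 0.9272 + 0.3746*B


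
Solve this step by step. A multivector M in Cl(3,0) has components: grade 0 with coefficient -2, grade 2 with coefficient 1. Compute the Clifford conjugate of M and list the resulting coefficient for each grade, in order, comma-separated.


Clifford conjugate sign for grade k: (-1)^(k(k+1)/2)
Grade 0: (-1)^(0*1/2) = (-1)^0 = 1, coeff -2 -> -2
Grade 2: (-1)^(2*3/2) = (-1)^3 = -1, coeff 1 -> -1
Conjugated coefficients: -2, -1


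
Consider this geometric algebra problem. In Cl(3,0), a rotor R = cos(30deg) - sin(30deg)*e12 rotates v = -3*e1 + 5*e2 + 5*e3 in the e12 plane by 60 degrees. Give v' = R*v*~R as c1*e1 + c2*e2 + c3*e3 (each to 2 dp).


Rotor R = cos(30deg) - sin(30deg)*e12
Rotation angle theta = 2 * 30 = 60 degrees in the e12 plane (e1 -> e2).
The component perpendicular to the plane (e3) is invariant: v'_3 = v3 = 5.00
cos(60deg) = 0.5000, sin(60deg) = 0.8660
v'_1 = v1*cos(theta) - v2*sin(theta) = -3*0.5000 - 5*0.8660 = -5.83
v'_2 = v1*sin(theta) + v2*cos(theta) = -3*0.8660 + 5*0.5000 = -0.10
v' = -5.83*e1 - 0.10*e2 + 5.00*e3


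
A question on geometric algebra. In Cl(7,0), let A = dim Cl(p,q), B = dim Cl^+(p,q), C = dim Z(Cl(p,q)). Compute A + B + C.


n = 7 + 0 = 7
Total dim = 2^7 = 128
Even subalgebra dim = 2^6 = 64
n is odd, so center dim = 2
Sum = 128 + 64 + 2 = 194


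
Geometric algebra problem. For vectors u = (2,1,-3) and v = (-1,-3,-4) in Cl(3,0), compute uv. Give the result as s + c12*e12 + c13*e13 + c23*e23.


In Cl(3,0): e_i^2 = 1, e_ie_j = -e_je_i for i != j.
Scalar part = u . v = 2*(-1) + 1*(-3) + (-3)*(-4)
= -2 + (-3) + 12 = 7
e12 coeff = 2*(-3) - 1*(-1) = -6 - (-1) = -5
e13 coeff = 2*(-4) - (-3)*(-1) = -8 - 3 = -11
e23 coeff = 1*(-4) - (-3)*(-3) = -4 - 9 = -13
uv = 7 - 5*e12 - 11*e13 - 13*e23


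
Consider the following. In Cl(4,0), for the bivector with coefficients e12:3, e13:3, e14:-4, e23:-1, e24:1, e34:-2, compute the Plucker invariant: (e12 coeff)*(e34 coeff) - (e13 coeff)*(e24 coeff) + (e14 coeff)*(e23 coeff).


Plucker relation: af - be + cd
a*f = 3*(-2) = -6
b*e = 3*1 = 3
c*d = (-4)*(-1) = 4
af - be + cd = -6 - 3 + 4
= -5


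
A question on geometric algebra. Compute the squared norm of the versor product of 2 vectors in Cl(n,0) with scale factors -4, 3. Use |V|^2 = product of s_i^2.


Each vector v_i has |v_i|^2 = s_i^2
Squared scales: (-4)^2 = 16, 3^2 = 9
|V|^2 = 16 * 9
= 144


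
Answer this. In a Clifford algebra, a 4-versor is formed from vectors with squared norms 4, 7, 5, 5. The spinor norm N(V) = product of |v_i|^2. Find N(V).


Spinor norm N(V) = |v1|^2 * |v2|^2 * ... * |v4|^2
= 4 * 7 * 5 * 5
Running product: 4, 28, 140, 700
N(V) = 700


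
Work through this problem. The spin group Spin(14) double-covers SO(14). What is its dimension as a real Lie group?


Spin(n) double-covers SO(n); both have Lie algebra so(n) of dimension n(n-1)/2.
n = 14
n(n-1) = 14 * 13 = 182
dim Spin(14) = 182/2 = 91


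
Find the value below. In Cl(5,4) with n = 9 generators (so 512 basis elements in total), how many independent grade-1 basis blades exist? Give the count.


Number of grade-k basis blades in Cl(p,q) with n = p + q is C(n, k).
n = 5 + 4 = 9
C(9, 1) = 9! / (1! * 8!)
= 362880 / (1 * 40320)
= 9


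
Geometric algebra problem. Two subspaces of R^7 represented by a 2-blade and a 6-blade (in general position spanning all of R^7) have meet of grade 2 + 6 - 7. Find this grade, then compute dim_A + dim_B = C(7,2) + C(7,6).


Meet grade = grade(A) + grade(B) - n
= 2 + 6 - 7 = 1
C(7,2) = 21
C(7,6) = 7
dim_A + dim_B = 21 + 7 = 28


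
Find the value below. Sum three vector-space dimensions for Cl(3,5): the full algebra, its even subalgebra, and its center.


n = 3 + 5 = 8
Total dim = 2^8 = 256
Even subalgebra dim = 2^7 = 128
n is even, so center dim = 1
Sum = 256 + 128 + 1 = 385


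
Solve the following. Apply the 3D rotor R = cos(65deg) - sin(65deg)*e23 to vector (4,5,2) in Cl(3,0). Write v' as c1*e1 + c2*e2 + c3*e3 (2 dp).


Rotor R = cos(65deg) - sin(65deg)*e23
Rotation angle theta = 2 * 65 = 130 degrees in the e23 plane (e2 -> e3).
The component perpendicular to the plane (e1) is invariant: v'_1 = v1 = 4.00
cos(130deg) = -0.6428, sin(130deg) = 0.7660
v'_2 = v2*cos(theta) - v3*sin(theta) = 5*(-0.6428) - 2*0.7660 = -4.75
v'_3 = v2*sin(theta) + v3*cos(theta) = 5*0.7660 + 2*(-0.6428) = 2.54
v' = 4.00*e1 - 4.75*e2 + 2.54*e3


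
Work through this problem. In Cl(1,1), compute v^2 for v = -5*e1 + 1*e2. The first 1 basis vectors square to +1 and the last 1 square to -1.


v^2 = sum of c_i^2 * e_i^2
Positive signature terms (e_i^2 = +1): (-5)^2 = 25
Negative signature terms (e_j^2 = -1): 1^2 = 1
v^2 = 25 - 1 = 24


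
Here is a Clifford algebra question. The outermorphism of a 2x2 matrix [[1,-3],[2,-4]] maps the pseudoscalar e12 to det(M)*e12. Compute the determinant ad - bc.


The outermorphism of a linear map f sends e1^e2 to f(e1)^f(e2).
f(e1) = 1*e1 + 2*e2
f(e2) = -3*e1 - 4*e2
f(e1) ^ f(e2) = (1*e1 + 2*e2) ^ (-3*e1 - 4*e2)
= 1*(-4)*e12 + 2*(-3)*e21
= (-4 - (-6))*e12
= 2*e12
Coefficient = 2


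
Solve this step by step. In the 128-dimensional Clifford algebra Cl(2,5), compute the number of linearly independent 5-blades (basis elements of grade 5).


Number of grade-k basis blades in Cl(p,q) with n = p + q is C(n, k).
n = 2 + 5 = 7
C(7, 5) = 7! / (5! * 2!)
= 5040 / (120 * 2)
= 21


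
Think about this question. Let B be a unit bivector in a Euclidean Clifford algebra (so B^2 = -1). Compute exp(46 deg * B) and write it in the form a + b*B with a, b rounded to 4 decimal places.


For a unit bivector B with B^2 = -1, the exponential series gives
e^(theta*B) = cos(theta) + sin(theta)*B (the GA analogue of Euler's formula).
theta = 46 degrees = 0.802851 rad
cos(46 deg) = 0.6947
sin(46 deg) = 0.7193
exp(theta*B) = 0.6947 + 0.7193*B


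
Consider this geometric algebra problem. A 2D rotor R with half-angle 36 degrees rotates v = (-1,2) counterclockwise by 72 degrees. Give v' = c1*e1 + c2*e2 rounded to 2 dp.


Rotor R = cos(36deg) - sin(36deg)*e12
Rotation angle theta = 2 * 36 = 72 degrees
v' = R*v*~R rotates v by theta.
cos(72deg) = 0.3090, sin(72deg) = 0.9511
v'_1 = -1*cos(72deg) - 2*sin(72deg)
= -1*0.3090 - 2*0.9511
= -2.21
v'_2 = -1*sin(72deg) + 2*cos(72deg)
= -1*0.9511 + 2*0.3090
= -0.33
v' = -2.21*e1 - 0.33*e2


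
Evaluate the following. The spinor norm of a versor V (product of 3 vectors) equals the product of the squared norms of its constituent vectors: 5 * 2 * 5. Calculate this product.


Spinor norm N(V) = |v1|^2 * |v2|^2 * ... * |v3|^2
= 5 * 2 * 5
Running product: 5, 10, 50
N(V) = 50


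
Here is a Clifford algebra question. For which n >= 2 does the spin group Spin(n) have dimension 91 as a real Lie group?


dim Spin(n) = dim so(n) = n(n-1)/2.
Solve n(n-1)/2 = 91, i.e. n^2 - n - 182 = 0.
Discriminant = 1 + 8*91 = 729
n = (1 + sqrt(729))/2 = (1 + 27)/2 = 14


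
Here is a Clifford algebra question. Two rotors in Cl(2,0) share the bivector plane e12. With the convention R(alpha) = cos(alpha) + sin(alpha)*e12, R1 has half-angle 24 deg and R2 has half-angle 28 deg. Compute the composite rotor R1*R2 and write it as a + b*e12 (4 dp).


Same-plane rotors commute and their half-angles add:
R1*R2 = cos(a1 + a2) + sin(a1 + a2)*e12.
a1 + a2 = 24 + 28 = 52 deg
cos(52 deg) = 0.6157
sin(52 deg) = 0.7880
R1*R2 = 0.6157 + 0.7880*e12


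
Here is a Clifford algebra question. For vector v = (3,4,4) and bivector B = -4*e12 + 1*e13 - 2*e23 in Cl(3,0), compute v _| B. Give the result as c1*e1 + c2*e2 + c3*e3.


Left contraction v _| B = <vB>_1 (grade-1 part of the geometric product vB).
Using e1_|e12 = e2, e2_|e12 = -e1, e1_|e13 = e3, e3_|e13 = -e1, e2_|e23 = e3, e3_|e23 = -e2:
e1 coeff: -v2*b12 - v3*b13 = -(4)*(-4) - (4)*(1) = 12
e2 coeff: v1*b12 - v3*b23 = (3)*(-4) - (4)*(-2) = -4
e3 coeff: v1*b13 + v2*b23 = (3)*(1) + (4)*(-2) = -5
v _| B = 12*e1 - 4*e2 - 5*e3


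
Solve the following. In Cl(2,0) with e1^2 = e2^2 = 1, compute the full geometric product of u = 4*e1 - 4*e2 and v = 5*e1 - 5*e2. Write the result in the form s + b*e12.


Expand: (4*e1 - 4*e2)(5*e1 - 5*e2)
= 4*5*e1e1 + 4*(-5)*e1e2 + (-4)*5*e2e1 + (-4)*(-5)*e2e2
Using e1^2 = e2^2 = 1, e2e1 = -e1e2:
Scalar part s = 4*5 + (-4)*(-5) = 20 + 20 = 40
Bivector part b = 4*(-5) - (-4)*5 = -20 - (-20) = 0
uv = 40 + 0*e12


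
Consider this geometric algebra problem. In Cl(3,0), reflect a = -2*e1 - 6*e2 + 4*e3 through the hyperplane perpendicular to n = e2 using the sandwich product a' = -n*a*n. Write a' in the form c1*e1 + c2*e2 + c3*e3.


Reflection formula: a' = -n*a*n, with n = e2 (unit vector, n^2 = 1).
For reflection through hyperplane perp to e2:
The component along e2 flips sign, others stay.
a = (-2, -6, 4)
a' = (-2, 6, 4)
a' = -2*e1 + 6*e2 + 4*e3


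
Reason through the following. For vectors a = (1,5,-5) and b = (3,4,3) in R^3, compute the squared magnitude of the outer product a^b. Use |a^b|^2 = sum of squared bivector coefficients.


a wedge b = (a1*b2 - a2*b1)*e12 + (a1*b3 - a3*b1)*e13 + (a2*b3 - a3*b2)*e23
e12 coeff: 1*4 - 5*3 = 4 - 15 = -11
e13 coeff: 1*3 - (-5)*3 = 3 - (-15) = 18
e23 coeff: 5*3 - (-5)*4 = 15 - (-20) = 35
|a wedge b|^2 = (-11)^2 + 18^2 + 35^2
= 121 + 324 + 1225
= 1670


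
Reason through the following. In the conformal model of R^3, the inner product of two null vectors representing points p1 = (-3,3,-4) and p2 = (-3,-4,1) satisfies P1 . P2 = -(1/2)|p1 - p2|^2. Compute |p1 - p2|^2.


p1 - p2 = (0, 7, -5)
|p1 - p2|^2 = 0^2 + 7^2 + (-5)^2
= 0 + 49 + 25
= 74


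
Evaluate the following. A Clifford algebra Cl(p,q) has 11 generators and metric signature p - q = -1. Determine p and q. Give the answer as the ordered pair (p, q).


We need p + q = 11 and p - q = -1.
Adding: 2p = 11 + (-1) = 10, so p = 5.
Then q = 11 - 5 = 6.
(p, q) = (5, 6)


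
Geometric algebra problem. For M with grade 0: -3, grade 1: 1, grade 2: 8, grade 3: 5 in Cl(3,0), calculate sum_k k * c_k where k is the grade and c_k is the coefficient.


Grade-weighted sum = sum of grade_k * coefficient_k
0*(-3) = 0
1*1 = 1
2*8 = 16
3*5 = 15
Total = 0 + 1 + 16 + 15 = 32


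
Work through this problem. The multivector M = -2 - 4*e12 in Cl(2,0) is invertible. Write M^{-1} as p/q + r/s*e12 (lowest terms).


M = -2 - 4*e12, where e12^2 = -1.
Since M commutes with its reverse ~M = a - b*e12, M * ~M = a^2 - b^2*e12^2 = a^2 + b^2.
So M^{-1} = ~M / (a^2 + b^2) = (a - b*e12)/(a^2 + b^2).
a^2 + b^2 = 4 + 16 = 20
Scalar part = -2/20 = -1/10
Bivector coeff = 4/20 = 1/5
M^{-1} = -1/10 + 1/5*e12


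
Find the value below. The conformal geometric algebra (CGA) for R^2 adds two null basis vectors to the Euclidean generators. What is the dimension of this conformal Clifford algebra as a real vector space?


The conformal model of R^2 uses Cl(3,1): the 2 Euclidean generators plus two extra orthogonal generators e+ (e+^2 = +1) and e- (e-^2 = -1), from which the null vectors e0, einf are built.
Number of generators m = 2 + 2 = 4.
dim Cl(p,q) = 2^m = 2^4 = 16


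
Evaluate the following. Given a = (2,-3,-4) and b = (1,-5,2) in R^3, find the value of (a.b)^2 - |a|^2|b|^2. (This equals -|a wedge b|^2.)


a . b = 2*1 + (-3)*(-5) + (-4)*2
= 2 + 15 + (-8) = 9
|a|^2 = 2^2 + (-3)^2 + (-4)^2 = 29
|b|^2 = 1^2 + (-5)^2 + 2^2 = 30
(a.b)^2 = 9^2 = 81
|a|^2 * |b|^2 = 29 * 30 = 870
Result = 81 - 870 = -789


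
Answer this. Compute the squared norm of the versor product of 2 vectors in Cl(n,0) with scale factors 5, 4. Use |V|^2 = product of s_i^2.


Each vector v_i has |v_i|^2 = s_i^2
Squared scales: 5^2 = 25, 4^2 = 16
|V|^2 = 25 * 16
= 400


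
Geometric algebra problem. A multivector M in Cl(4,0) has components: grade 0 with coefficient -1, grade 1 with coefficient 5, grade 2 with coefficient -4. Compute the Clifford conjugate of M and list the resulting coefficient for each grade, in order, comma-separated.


Clifford conjugate sign for grade k: (-1)^(k(k+1)/2)
Grade 0: (-1)^(0*1/2) = (-1)^0 = 1, coeff -1 -> -1
Grade 1: (-1)^(1*2/2) = (-1)^1 = -1, coeff 5 -> -5
Grade 2: (-1)^(2*3/2) = (-1)^3 = -1, coeff -4 -> 4
Conjugated coefficients: -1, -5, 4


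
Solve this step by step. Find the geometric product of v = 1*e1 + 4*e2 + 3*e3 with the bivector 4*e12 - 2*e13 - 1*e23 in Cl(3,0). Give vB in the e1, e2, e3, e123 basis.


vB has grade-1 (vector) and grade-3 (trivector) parts: vB = (v _| B) + (v ^ B).
Vector part <vB>_1:
  e1: -v2*b12 - v3*b13 = -(4)*(4) - (3)*(-2) = -10
  e2: v1*b12 - v3*b23 = (1)*(4) - (3)*(-1) = 7
  e3: v1*b13 + v2*b23 = (1)*(-2) + (4)*(-1) = -6
Trivector part <vB>_3:
  e123: v1*b23 - v2*b13 + v3*b12 = (1)*(-1) - (4)*(-2) + (3)*(4) = 19
vB = -10*e1 + 7*e2 - 6*e3 + 19*e123


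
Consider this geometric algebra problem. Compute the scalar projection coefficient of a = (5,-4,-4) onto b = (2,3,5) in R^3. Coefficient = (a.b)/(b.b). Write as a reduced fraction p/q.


Projection coefficient = (a . b) / (b . b)
a . b = 5*2 + (-4)*3 + (-4)*5
= 10 + (-12) + (-20) = -22
b . b = 2^2 + 3^2 + 5^2
= 4 + 9 + 25 = 38
Coefficient = -22/38
In lowest terms: -11/19


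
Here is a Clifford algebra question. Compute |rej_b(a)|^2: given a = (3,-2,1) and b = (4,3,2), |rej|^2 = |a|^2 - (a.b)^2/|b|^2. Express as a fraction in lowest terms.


|a|^2 = 3^2 + (-2)^2 + 1^2 = 14
|b|^2 = 4^2 + 3^2 + 2^2 = 29
a . b = 3*4 + (-2)*3 + 1*2 = 8
(a.b)^2 = 8^2 = 64
|rej|^2 = 14 - 64/29
= (406 - 64)/29
= 342/29
In lowest terms: 342/29


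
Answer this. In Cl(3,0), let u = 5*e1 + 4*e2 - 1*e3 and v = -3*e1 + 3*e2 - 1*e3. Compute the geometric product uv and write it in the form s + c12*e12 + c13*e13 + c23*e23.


In Cl(3,0): e_i^2 = 1, e_ie_j = -e_je_i for i != j.
Scalar part = u . v = 5*(-3) + 4*3 + (-1)*(-1)
= -15 + 12 + 1 = -2
e12 coeff = 5*3 - 4*(-3) = 15 - (-12) = 27
e13 coeff = 5*(-1) - (-1)*(-3) = -5 - 3 = -8
e23 coeff = 4*(-1) - (-1)*3 = -4 - (-3) = -1
uv = -2 + 27*e12 - 8*e13 - 1*e23


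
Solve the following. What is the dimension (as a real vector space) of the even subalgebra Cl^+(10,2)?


Even subalgebra dimension = 2^(n-1)
n = 10 + 2 = 12
2^(12 - 1) = 2^11 = 2048
Verification: sum of C(12,k) for even k = 1 + 66 + 495 + 924 + 495 + 66 + 1 = 2048
Result = 2048


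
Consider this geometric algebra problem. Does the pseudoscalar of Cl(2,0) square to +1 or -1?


The pseudoscalar I = e1...e_n (product of all n generators) of Cl(p,q) satisfies I^2 = (-1)^(q + n(n-1)/2).
p = 2, q = 0, n = p + q = 2
n(n-1)/2 = 2 * 1 / 2 = 1
Exponent = q + n(n-1)/2 = 0 + 1 = 1
I^2 = (-1)^1 = -1


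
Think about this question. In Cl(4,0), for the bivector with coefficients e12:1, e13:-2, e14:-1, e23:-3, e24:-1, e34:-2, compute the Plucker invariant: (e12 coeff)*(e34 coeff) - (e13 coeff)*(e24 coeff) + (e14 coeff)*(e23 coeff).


Plucker relation: af - be + cd
a*f = 1*(-2) = -2
b*e = (-2)*(-1) = 2
c*d = (-1)*(-3) = 3
af - be + cd = -2 - 2 + 3
= -1


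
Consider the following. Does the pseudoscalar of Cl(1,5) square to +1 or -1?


The pseudoscalar I = e1...e_n (product of all n generators) of Cl(p,q) satisfies I^2 = (-1)^(q + n(n-1)/2).
p = 1, q = 5, n = p + q = 6
n(n-1)/2 = 6 * 5 / 2 = 15
Exponent = q + n(n-1)/2 = 5 + 15 = 20
I^2 = (-1)^20 = +1


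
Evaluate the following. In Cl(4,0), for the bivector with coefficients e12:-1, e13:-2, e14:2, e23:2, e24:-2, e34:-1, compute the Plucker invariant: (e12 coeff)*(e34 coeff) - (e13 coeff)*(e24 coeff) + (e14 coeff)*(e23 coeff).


Plucker relation: af - be + cd
a*f = (-1)*(-1) = 1
b*e = (-2)*(-2) = 4
c*d = 2*2 = 4
af - be + cd = 1 - 4 + 4
= 1


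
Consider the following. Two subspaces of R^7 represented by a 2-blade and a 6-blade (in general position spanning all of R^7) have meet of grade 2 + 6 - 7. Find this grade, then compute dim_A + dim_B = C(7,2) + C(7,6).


Meet grade = grade(A) + grade(B) - n
= 2 + 6 - 7 = 1
C(7,2) = 21
C(7,6) = 7
dim_A + dim_B = 21 + 7 = 28


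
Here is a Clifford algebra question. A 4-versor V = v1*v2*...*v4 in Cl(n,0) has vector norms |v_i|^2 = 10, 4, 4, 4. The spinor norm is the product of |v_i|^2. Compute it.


Spinor norm N(V) = |v1|^2 * |v2|^2 * ... * |v4|^2
= 10 * 4 * 4 * 4
Running product: 10, 40, 160, 640
N(V) = 640


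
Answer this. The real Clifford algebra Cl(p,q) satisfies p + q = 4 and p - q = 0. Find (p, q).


We need p + q = 4 and p - q = 0.
Adding: 2p = 4 + 0 = 4, so p = 2.
Then q = 4 - 2 = 2.
(p, q) = (2, 2)


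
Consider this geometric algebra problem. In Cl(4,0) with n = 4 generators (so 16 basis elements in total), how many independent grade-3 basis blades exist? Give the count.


Number of grade-k basis blades in Cl(p,q) with n = p + q is C(n, k).
n = 4 + 0 = 4
C(4, 3) = 4! / (3! * 1!)
= 24 / (6 * 1)
= 4


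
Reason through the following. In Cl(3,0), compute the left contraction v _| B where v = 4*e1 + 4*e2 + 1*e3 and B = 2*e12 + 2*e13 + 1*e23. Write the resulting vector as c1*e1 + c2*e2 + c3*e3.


Left contraction v _| B = <vB>_1 (grade-1 part of the geometric product vB).
Using e1_|e12 = e2, e2_|e12 = -e1, e1_|e13 = e3, e3_|e13 = -e1, e2_|e23 = e3, e3_|e23 = -e2:
e1 coeff: -v2*b12 - v3*b13 = -(4)*(2) - (1)*(2) = -10
e2 coeff: v1*b12 - v3*b23 = (4)*(2) - (1)*(1) = 7
e3 coeff: v1*b13 + v2*b23 = (4)*(2) + (4)*(1) = 12
v _| B = -10*e1 + 7*e2 + 12*e3


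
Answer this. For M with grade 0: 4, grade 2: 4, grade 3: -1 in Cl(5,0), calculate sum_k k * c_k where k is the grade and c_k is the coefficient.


Grade-weighted sum = sum of grade_k * coefficient_k
0*4 = 0
2*4 = 8
3*(-1) = -3
Total = 0 + 8 + (-3) = 5


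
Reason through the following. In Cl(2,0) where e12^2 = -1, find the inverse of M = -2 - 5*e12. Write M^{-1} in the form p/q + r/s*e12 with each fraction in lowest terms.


M = -2 - 5*e12, where e12^2 = -1.
Since M commutes with its reverse ~M = a - b*e12, M * ~M = a^2 - b^2*e12^2 = a^2 + b^2.
So M^{-1} = ~M / (a^2 + b^2) = (a - b*e12)/(a^2 + b^2).
a^2 + b^2 = 4 + 25 = 29
Scalar part = -2/29 = -2/29
Bivector coeff = 5/29 = 5/29
M^{-1} = -2/29 + 5/29*e12


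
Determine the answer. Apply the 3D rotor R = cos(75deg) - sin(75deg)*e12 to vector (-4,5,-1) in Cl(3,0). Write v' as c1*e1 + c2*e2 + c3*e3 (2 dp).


Rotor R = cos(75deg) - sin(75deg)*e12
Rotation angle theta = 2 * 75 = 150 degrees in the e12 plane (e1 -> e2).
The component perpendicular to the plane (e3) is invariant: v'_3 = v3 = -1.00
cos(150deg) = -0.8660, sin(150deg) = 0.5000
v'_1 = v1*cos(theta) - v2*sin(theta) = -4*(-0.8660) - 5*0.5000 = 0.96
v'_2 = v1*sin(theta) + v2*cos(theta) = -4*0.5000 + 5*(-0.8660) = -6.33
v' = 0.96*e1 - 6.33*e2 - 1.00*e3


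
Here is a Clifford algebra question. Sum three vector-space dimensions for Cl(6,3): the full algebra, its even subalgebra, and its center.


n = 6 + 3 = 9
Total dim = 2^9 = 512
Even subalgebra dim = 2^8 = 256
n is odd, so center dim = 2
Sum = 512 + 256 + 2 = 770


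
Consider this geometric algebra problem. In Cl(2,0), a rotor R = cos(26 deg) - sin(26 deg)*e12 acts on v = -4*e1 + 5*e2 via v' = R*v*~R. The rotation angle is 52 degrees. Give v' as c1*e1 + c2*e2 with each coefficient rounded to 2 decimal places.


Rotor R = cos(26deg) - sin(26deg)*e12
Rotation angle theta = 2 * 26 = 52 degrees
v' = R*v*~R rotates v by theta.
cos(52deg) = 0.6157, sin(52deg) = 0.7880
v'_1 = -4*cos(52deg) - 5*sin(52deg)
= -4*0.6157 - 5*0.7880
= -6.40
v'_2 = -4*sin(52deg) + 5*cos(52deg)
= -4*0.7880 + 5*0.6157
= -0.07
v' = -6.40*e1 - 0.07*e2


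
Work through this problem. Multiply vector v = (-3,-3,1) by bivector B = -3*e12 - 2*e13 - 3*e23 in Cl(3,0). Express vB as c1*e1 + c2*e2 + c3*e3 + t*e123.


vB has grade-1 (vector) and grade-3 (trivector) parts: vB = (v _| B) + (v ^ B).
Vector part <vB>_1:
  e1: -v2*b12 - v3*b13 = -(-3)*(-3) - (1)*(-2) = -7
  e2: v1*b12 - v3*b23 = (-3)*(-3) - (1)*(-3) = 12
  e3: v1*b13 + v2*b23 = (-3)*(-2) + (-3)*(-3) = 15
Trivector part <vB>_3:
  e123: v1*b23 - v2*b13 + v3*b12 = (-3)*(-3) - (-3)*(-2) + (1)*(-3) = 0
vB = -7*e1 + 12*e2 + 15*e3 + 0*e123


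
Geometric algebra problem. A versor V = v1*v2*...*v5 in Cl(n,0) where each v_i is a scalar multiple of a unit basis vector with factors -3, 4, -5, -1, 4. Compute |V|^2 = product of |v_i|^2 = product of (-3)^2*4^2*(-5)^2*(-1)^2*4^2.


Each vector v_i has |v_i|^2 = s_i^2
Squared scales: (-3)^2 = 9, 4^2 = 16, (-5)^2 = 25, (-1)^2 = 1, 4^2 = 16
|V|^2 = 9 * 16 * 25 * 1 * 16
= 57600


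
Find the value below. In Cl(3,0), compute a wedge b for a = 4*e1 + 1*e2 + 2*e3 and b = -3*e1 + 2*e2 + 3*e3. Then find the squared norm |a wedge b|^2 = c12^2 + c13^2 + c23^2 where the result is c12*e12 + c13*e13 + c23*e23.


a wedge b = (a1*b2 - a2*b1)*e12 + (a1*b3 - a3*b1)*e13 + (a2*b3 - a3*b2)*e23
e12 coeff: 4*2 - 1*(-3) = 8 - (-3) = 11
e13 coeff: 4*3 - 2*(-3) = 12 - (-6) = 18
e23 coeff: 1*3 - 2*2 = 3 - 4 = -1
|a wedge b|^2 = 11^2 + 18^2 + (-1)^2
= 121 + 324 + 1
= 446


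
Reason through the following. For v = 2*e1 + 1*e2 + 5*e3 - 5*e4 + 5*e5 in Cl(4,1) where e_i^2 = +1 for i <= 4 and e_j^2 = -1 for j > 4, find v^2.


v^2 = sum of c_i^2 * e_i^2
Positive signature terms (e_i^2 = +1): 2^2 + 1^2 + 5^2 + (-5)^2 = 55
Negative signature terms (e_j^2 = -1): 5^2 = 25
v^2 = 55 - 25 = 30


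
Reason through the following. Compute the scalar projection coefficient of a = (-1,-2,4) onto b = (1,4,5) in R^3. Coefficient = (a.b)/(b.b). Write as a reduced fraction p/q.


Projection coefficient = (a . b) / (b . b)
a . b = (-1)*1 + (-2)*4 + 4*5
= -1 + (-8) + 20 = 11
b . b = 1^2 + 4^2 + 5^2
= 1 + 16 + 25 = 42
Coefficient = 11/42
In lowest terms: 11/42


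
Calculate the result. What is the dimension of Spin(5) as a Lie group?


Spin(n) double-covers SO(n); both have Lie algebra so(n) of dimension n(n-1)/2.
n = 5
n(n-1) = 5 * 4 = 20
dim Spin(5) = 20/2 = 10


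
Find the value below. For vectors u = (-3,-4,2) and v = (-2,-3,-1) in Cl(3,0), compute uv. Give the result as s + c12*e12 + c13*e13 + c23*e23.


In Cl(3,0): e_i^2 = 1, e_ie_j = -e_je_i for i != j.
Scalar part = u . v = (-3)*(-2) + (-4)*(-3) + 2*(-1)
= 6 + 12 + (-2) = 16
e12 coeff = (-3)*(-3) - (-4)*(-2) = 9 - 8 = 1
e13 coeff = (-3)*(-1) - 2*(-2) = 3 - (-4) = 7
e23 coeff = (-4)*(-1) - 2*(-3) = 4 - (-6) = 10
uv = 16 + 1*e12 + 7*e13 + 10*e23


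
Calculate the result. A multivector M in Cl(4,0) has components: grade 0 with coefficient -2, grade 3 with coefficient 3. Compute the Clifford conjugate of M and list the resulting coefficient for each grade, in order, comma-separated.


Clifford conjugate sign for grade k: (-1)^(k(k+1)/2)
Grade 0: (-1)^(0*1/2) = (-1)^0 = 1, coeff -2 -> -2
Grade 3: (-1)^(3*4/2) = (-1)^6 = 1, coeff 3 -> 3
Conjugated coefficients: -2, 3


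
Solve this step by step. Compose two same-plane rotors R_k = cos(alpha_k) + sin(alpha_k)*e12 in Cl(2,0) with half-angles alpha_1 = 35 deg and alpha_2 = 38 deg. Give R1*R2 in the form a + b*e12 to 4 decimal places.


Same-plane rotors commute and their half-angles add:
R1*R2 = cos(a1 + a2) + sin(a1 + a2)*e12.
a1 + a2 = 35 + 38 = 73 deg
cos(73 deg) = 0.2924
sin(73 deg) = 0.9563
R1*R2 = 0.2924 + 0.9563*e12


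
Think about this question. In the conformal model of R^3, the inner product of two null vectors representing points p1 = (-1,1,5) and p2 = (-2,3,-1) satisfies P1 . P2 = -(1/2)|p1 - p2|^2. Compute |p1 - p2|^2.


p1 - p2 = (1, -2, 6)
|p1 - p2|^2 = 1^2 + (-2)^2 + 6^2
= 1 + 4 + 36
= 41


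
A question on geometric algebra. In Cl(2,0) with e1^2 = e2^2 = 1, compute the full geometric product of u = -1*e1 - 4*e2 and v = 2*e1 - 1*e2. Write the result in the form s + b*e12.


Expand: (-1*e1 - 4*e2)(2*e1 - 1*e2)
= (-1)*2*e1e1 + (-1)*(-1)*e1e2 + (-4)*2*e2e1 + (-4)*(-1)*e2e2
Using e1^2 = e2^2 = 1, e2e1 = -e1e2:
Scalar part s = (-1)*2 + (-4)*(-1) = -2 + 4 = 2
Bivector part b = (-1)*(-1) - (-4)*2 = 1 - (-8) = 9
uv = 2 + 9*e12


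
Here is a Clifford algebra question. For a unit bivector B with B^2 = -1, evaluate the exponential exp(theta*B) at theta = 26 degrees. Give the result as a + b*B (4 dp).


For a unit bivector B with B^2 = -1, the exponential series gives
e^(theta*B) = cos(theta) + sin(theta)*B (the GA analogue of Euler's formula).
theta = 26 degrees = 0.453786 rad
cos(26 deg) = 0.8988
sin(26 deg) = 0.4384
exp(theta*B) = 0.8988 + 0.4384*B


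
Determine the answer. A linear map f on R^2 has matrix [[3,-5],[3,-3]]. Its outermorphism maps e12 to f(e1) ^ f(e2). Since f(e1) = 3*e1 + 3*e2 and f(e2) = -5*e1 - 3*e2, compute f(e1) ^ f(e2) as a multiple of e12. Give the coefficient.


The outermorphism of a linear map f sends e1^e2 to f(e1)^f(e2).
f(e1) = 3*e1 + 3*e2
f(e2) = -5*e1 - 3*e2
f(e1) ^ f(e2) = (3*e1 + 3*e2) ^ (-5*e1 - 3*e2)
= 3*(-3)*e12 + 3*(-5)*e21
= (-9 - (-15))*e12
= 6*e12
Coefficient = 6


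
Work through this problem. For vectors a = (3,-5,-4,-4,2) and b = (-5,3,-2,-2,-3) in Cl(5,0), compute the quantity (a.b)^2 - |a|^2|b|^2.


a . b = 3*(-5) + (-5)*3 + (-4)*(-2) + (-4)*(-2) + 2*(-3)
= -15 + (-15) + 8 + 8 + (-6) = -20
|a|^2 = 3^2 + (-5)^2 + (-4)^2 + (-4)^2 + 2^2 = 70
|b|^2 = (-5)^2 + 3^2 + (-2)^2 + (-2)^2 + (-3)^2 = 51
(a.b)^2 = (-20)^2 = 400
|a|^2 * |b|^2 = 70 * 51 = 3570
Result = 400 - 3570 = -3170


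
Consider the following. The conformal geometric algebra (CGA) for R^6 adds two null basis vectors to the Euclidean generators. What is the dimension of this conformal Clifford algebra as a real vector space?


The conformal model of R^6 uses Cl(7,1): the 6 Euclidean generators plus two extra orthogonal generators e+ (e+^2 = +1) and e- (e-^2 = -1), from which the null vectors e0, einf are built.
Number of generators m = 6 + 2 = 8.
dim Cl(p,q) = 2^m = 2^8 = 256


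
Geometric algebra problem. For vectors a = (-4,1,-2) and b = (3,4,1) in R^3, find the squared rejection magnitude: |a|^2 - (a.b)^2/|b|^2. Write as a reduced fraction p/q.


|a|^2 = (-4)^2 + 1^2 + (-2)^2 = 21
|b|^2 = 3^2 + 4^2 + 1^2 = 26
a . b = (-4)*3 + 1*4 + (-2)*1 = -10
(a.b)^2 = (-10)^2 = 100
|rej|^2 = 21 - 100/26
= (546 - 100)/26
= 446/26
In lowest terms: 223/13


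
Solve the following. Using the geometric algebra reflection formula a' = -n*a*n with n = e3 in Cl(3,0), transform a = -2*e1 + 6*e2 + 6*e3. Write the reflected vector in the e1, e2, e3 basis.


Reflection formula: a' = -n*a*n, with n = e3 (unit vector, n^2 = 1).
For reflection through hyperplane perp to e3:
The component along e3 flips sign, others stay.
a = (-2, 6, 6)
a' = (-2, 6, -6)
a' = -2*e1 + 6*e2 - 6*e3


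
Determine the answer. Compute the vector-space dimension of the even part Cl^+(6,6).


Even subalgebra dimension = 2^(n-1)
n = 6 + 6 = 12
2^(12 - 1) = 2^11 = 2048
Verification: sum of C(12,k) for even k = 1 + 66 + 495 + 924 + 495 + 66 + 1 = 2048
Result = 2048


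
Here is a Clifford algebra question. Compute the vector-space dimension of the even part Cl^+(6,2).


Even subalgebra dimension = 2^(n-1)
n = 6 + 2 = 8
2^(8 - 1) = 2^7 = 128
Verification: sum of C(8,k) for even k = 1 + 28 + 70 + 28 + 1 = 128
Result = 128


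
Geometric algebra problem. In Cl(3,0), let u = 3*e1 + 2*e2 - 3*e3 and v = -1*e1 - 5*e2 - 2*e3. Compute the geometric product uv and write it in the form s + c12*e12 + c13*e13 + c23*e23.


In Cl(3,0): e_i^2 = 1, e_ie_j = -e_je_i for i != j.
Scalar part = u . v = 3*(-1) + 2*(-5) + (-3)*(-2)
= -3 + (-10) + 6 = -7
e12 coeff = 3*(-5) - 2*(-1) = -15 - (-2) = -13
e13 coeff = 3*(-2) - (-3)*(-1) = -6 - 3 = -9
e23 coeff = 2*(-2) - (-3)*(-5) = -4 - 15 = -19
uv = -7 - 13*e12 - 9*e13 - 19*e23


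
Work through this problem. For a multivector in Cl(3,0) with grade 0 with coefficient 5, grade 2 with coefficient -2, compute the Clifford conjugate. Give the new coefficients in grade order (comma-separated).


Clifford conjugate sign for grade k: (-1)^(k(k+1)/2)
Grade 0: (-1)^(0*1/2) = (-1)^0 = 1, coeff 5 -> 5
Grade 2: (-1)^(2*3/2) = (-1)^3 = -1, coeff -2 -> 2
Conjugated coefficients: 5, 2


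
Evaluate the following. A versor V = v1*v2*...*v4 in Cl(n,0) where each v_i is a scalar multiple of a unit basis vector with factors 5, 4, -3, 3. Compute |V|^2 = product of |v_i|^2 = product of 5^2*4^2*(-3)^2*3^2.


Each vector v_i has |v_i|^2 = s_i^2
Squared scales: 5^2 = 25, 4^2 = 16, (-3)^2 = 9, 3^2 = 9
|V|^2 = 25 * 16 * 9 * 9
= 32400


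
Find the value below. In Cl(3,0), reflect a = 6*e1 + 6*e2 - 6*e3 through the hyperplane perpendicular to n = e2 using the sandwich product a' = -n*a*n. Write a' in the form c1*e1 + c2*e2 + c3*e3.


Reflection formula: a' = -n*a*n, with n = e2 (unit vector, n^2 = 1).
For reflection through hyperplane perp to e2:
The component along e2 flips sign, others stay.
a = (6, 6, -6)
a' = (6, -6, -6)
a' = 6*e1 - 6*e2 - 6*e3


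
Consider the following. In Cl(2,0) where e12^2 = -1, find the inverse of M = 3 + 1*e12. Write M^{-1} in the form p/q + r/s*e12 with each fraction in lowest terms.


M = 3 + 1*e12, where e12^2 = -1.
Since M commutes with its reverse ~M = a - b*e12, M * ~M = a^2 - b^2*e12^2 = a^2 + b^2.
So M^{-1} = ~M / (a^2 + b^2) = (a - b*e12)/(a^2 + b^2).
a^2 + b^2 = 9 + 1 = 10
Scalar part = 3/10 = 3/10
Bivector coeff = -1/10 = -1/10
M^{-1} = 3/10 - 1/10*e12


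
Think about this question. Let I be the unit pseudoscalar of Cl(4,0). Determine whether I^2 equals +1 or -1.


The pseudoscalar I = e1...e_n (product of all n generators) of Cl(p,q) satisfies I^2 = (-1)^(q + n(n-1)/2).
p = 4, q = 0, n = p + q = 4
n(n-1)/2 = 4 * 3 / 2 = 6
Exponent = q + n(n-1)/2 = 0 + 6 = 6
I^2 = (-1)^6 = +1


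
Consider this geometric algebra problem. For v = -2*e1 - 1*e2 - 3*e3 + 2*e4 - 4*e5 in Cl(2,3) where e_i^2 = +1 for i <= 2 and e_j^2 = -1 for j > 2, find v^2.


v^2 = sum of c_i^2 * e_i^2
Positive signature terms (e_i^2 = +1): (-2)^2 + (-1)^2 = 5
Negative signature terms (e_j^2 = -1): (-3)^2 + 2^2 + (-4)^2 = 29
v^2 = 5 - 29 = -24


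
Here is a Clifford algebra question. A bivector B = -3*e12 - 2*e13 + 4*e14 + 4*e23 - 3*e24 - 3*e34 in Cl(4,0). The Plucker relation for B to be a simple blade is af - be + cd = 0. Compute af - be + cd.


Plucker relation: af - be + cd
a*f = (-3)*(-3) = 9
b*e = (-2)*(-3) = 6
c*d = 4*4 = 16
af - be + cd = 9 - 6 + 16
= 19


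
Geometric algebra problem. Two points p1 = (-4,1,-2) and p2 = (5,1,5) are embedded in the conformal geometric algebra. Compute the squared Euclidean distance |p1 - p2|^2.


p1 - p2 = (-9, 0, -7)
|p1 - p2|^2 = (-9)^2 + 0^2 + (-7)^2
= 81 + 0 + 49
= 130


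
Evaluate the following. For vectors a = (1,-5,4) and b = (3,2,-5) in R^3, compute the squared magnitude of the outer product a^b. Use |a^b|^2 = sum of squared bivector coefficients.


a wedge b = (a1*b2 - a2*b1)*e12 + (a1*b3 - a3*b1)*e13 + (a2*b3 - a3*b2)*e23
e12 coeff: 1*2 - (-5)*3 = 2 - (-15) = 17
e13 coeff: 1*(-5) - 4*3 = -5 - 12 = -17
e23 coeff: (-5)*(-5) - 4*2 = 25 - 8 = 17
|a wedge b|^2 = 17^2 + (-17)^2 + 17^2
= 289 + 289 + 289
= 867


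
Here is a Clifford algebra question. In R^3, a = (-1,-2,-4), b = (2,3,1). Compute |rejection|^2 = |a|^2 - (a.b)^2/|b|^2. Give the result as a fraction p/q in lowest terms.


|a|^2 = (-1)^2 + (-2)^2 + (-4)^2 = 21
|b|^2 = 2^2 + 3^2 + 1^2 = 14
a . b = (-1)*2 + (-2)*3 + (-4)*1 = -12
(a.b)^2 = (-12)^2 = 144
|rej|^2 = 21 - 144/14
= (294 - 144)/14
= 150/14
In lowest terms: 75/7


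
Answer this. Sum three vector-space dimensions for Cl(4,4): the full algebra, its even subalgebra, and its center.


n = 4 + 4 = 8
Total dim = 2^8 = 256
Even subalgebra dim = 2^7 = 128
n is even, so center dim = 1
Sum = 256 + 128 + 1 = 385


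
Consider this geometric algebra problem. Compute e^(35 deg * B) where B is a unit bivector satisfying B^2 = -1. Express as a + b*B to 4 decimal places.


For a unit bivector B with B^2 = -1, the exponential series gives
e^(theta*B) = cos(theta) + sin(theta)*B (the GA analogue of Euler's formula).
theta = 35 degrees = 0.610865 rad
cos(35 deg) = 0.8192
sin(35 deg) = 0.5736
exp(theta*B) = 0.8192 + 0.5736*B


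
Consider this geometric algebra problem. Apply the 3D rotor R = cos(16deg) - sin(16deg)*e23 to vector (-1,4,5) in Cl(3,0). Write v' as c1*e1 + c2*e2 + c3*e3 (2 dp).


Rotor R = cos(16deg) - sin(16deg)*e23
Rotation angle theta = 2 * 16 = 32 degrees in the e23 plane (e2 -> e3).
The component perpendicular to the plane (e1) is invariant: v'_1 = v1 = -1.00
cos(32deg) = 0.8480, sin(32deg) = 0.5299
v'_2 = v2*cos(theta) - v3*sin(theta) = 4*0.8480 - 5*0.5299 = 0.74
v'_3 = v2*sin(theta) + v3*cos(theta) = 4*0.5299 + 5*0.8480 = 6.36
v' = -1.00*e1 + 0.74*e2 + 6.36*e3
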